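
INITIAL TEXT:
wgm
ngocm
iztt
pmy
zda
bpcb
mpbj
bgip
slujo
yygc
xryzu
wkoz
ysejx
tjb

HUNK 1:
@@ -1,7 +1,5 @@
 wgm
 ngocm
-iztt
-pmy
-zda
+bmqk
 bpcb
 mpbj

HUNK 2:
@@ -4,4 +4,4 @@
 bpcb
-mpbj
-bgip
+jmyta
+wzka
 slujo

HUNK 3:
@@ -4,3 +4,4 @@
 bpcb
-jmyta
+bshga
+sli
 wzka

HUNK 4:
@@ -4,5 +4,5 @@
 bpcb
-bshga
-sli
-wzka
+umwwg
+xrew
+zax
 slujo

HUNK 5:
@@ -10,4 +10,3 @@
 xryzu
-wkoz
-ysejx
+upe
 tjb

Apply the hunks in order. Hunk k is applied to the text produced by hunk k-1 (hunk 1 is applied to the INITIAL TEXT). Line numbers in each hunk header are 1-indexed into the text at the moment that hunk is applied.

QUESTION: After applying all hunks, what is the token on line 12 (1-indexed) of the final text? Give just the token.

Answer: tjb

Derivation:
Hunk 1: at line 1 remove [iztt,pmy,zda] add [bmqk] -> 12 lines: wgm ngocm bmqk bpcb mpbj bgip slujo yygc xryzu wkoz ysejx tjb
Hunk 2: at line 4 remove [mpbj,bgip] add [jmyta,wzka] -> 12 lines: wgm ngocm bmqk bpcb jmyta wzka slujo yygc xryzu wkoz ysejx tjb
Hunk 3: at line 4 remove [jmyta] add [bshga,sli] -> 13 lines: wgm ngocm bmqk bpcb bshga sli wzka slujo yygc xryzu wkoz ysejx tjb
Hunk 4: at line 4 remove [bshga,sli,wzka] add [umwwg,xrew,zax] -> 13 lines: wgm ngocm bmqk bpcb umwwg xrew zax slujo yygc xryzu wkoz ysejx tjb
Hunk 5: at line 10 remove [wkoz,ysejx] add [upe] -> 12 lines: wgm ngocm bmqk bpcb umwwg xrew zax slujo yygc xryzu upe tjb
Final line 12: tjb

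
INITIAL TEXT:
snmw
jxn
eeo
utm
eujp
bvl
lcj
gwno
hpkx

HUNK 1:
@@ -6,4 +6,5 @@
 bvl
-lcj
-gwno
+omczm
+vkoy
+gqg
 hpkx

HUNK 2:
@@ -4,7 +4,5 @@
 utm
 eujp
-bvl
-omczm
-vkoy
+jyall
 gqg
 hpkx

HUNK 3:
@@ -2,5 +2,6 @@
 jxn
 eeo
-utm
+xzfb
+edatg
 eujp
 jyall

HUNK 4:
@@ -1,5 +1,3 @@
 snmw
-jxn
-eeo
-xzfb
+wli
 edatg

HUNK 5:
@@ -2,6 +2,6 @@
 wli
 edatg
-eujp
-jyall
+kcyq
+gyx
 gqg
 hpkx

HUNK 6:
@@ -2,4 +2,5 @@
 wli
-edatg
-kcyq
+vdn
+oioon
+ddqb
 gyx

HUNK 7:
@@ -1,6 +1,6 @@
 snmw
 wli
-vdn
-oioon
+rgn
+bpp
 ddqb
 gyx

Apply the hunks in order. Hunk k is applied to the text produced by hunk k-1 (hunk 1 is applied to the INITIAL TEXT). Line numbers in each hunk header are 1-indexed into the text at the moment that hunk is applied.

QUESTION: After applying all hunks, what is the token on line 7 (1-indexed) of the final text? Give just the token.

Hunk 1: at line 6 remove [lcj,gwno] add [omczm,vkoy,gqg] -> 10 lines: snmw jxn eeo utm eujp bvl omczm vkoy gqg hpkx
Hunk 2: at line 4 remove [bvl,omczm,vkoy] add [jyall] -> 8 lines: snmw jxn eeo utm eujp jyall gqg hpkx
Hunk 3: at line 2 remove [utm] add [xzfb,edatg] -> 9 lines: snmw jxn eeo xzfb edatg eujp jyall gqg hpkx
Hunk 4: at line 1 remove [jxn,eeo,xzfb] add [wli] -> 7 lines: snmw wli edatg eujp jyall gqg hpkx
Hunk 5: at line 2 remove [eujp,jyall] add [kcyq,gyx] -> 7 lines: snmw wli edatg kcyq gyx gqg hpkx
Hunk 6: at line 2 remove [edatg,kcyq] add [vdn,oioon,ddqb] -> 8 lines: snmw wli vdn oioon ddqb gyx gqg hpkx
Hunk 7: at line 1 remove [vdn,oioon] add [rgn,bpp] -> 8 lines: snmw wli rgn bpp ddqb gyx gqg hpkx
Final line 7: gqg

Answer: gqg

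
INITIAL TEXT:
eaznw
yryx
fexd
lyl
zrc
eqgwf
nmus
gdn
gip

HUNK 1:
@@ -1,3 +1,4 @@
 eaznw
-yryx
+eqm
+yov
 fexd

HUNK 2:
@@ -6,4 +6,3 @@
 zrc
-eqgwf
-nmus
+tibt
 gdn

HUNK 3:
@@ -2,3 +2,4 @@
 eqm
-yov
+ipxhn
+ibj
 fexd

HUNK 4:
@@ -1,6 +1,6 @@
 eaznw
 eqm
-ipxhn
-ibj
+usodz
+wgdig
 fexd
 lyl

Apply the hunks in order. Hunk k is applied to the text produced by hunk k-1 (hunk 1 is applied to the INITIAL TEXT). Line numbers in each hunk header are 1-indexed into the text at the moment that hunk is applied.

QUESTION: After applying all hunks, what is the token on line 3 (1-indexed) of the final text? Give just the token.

Hunk 1: at line 1 remove [yryx] add [eqm,yov] -> 10 lines: eaznw eqm yov fexd lyl zrc eqgwf nmus gdn gip
Hunk 2: at line 6 remove [eqgwf,nmus] add [tibt] -> 9 lines: eaznw eqm yov fexd lyl zrc tibt gdn gip
Hunk 3: at line 2 remove [yov] add [ipxhn,ibj] -> 10 lines: eaznw eqm ipxhn ibj fexd lyl zrc tibt gdn gip
Hunk 4: at line 1 remove [ipxhn,ibj] add [usodz,wgdig] -> 10 lines: eaznw eqm usodz wgdig fexd lyl zrc tibt gdn gip
Final line 3: usodz

Answer: usodz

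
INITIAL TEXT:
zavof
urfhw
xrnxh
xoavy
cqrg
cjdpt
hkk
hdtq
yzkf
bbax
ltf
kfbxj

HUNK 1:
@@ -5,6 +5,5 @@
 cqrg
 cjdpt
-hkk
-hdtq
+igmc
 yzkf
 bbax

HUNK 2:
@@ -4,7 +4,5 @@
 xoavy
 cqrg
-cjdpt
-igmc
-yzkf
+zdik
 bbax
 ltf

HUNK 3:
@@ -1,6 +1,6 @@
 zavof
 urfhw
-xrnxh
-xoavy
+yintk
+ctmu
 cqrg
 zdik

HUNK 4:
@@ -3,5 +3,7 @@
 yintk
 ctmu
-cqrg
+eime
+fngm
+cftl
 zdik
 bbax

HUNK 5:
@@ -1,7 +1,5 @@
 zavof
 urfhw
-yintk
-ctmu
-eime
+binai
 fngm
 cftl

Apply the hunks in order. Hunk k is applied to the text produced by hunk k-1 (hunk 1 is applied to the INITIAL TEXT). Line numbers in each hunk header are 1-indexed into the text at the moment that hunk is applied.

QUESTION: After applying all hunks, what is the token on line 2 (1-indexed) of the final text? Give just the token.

Answer: urfhw

Derivation:
Hunk 1: at line 5 remove [hkk,hdtq] add [igmc] -> 11 lines: zavof urfhw xrnxh xoavy cqrg cjdpt igmc yzkf bbax ltf kfbxj
Hunk 2: at line 4 remove [cjdpt,igmc,yzkf] add [zdik] -> 9 lines: zavof urfhw xrnxh xoavy cqrg zdik bbax ltf kfbxj
Hunk 3: at line 1 remove [xrnxh,xoavy] add [yintk,ctmu] -> 9 lines: zavof urfhw yintk ctmu cqrg zdik bbax ltf kfbxj
Hunk 4: at line 3 remove [cqrg] add [eime,fngm,cftl] -> 11 lines: zavof urfhw yintk ctmu eime fngm cftl zdik bbax ltf kfbxj
Hunk 5: at line 1 remove [yintk,ctmu,eime] add [binai] -> 9 lines: zavof urfhw binai fngm cftl zdik bbax ltf kfbxj
Final line 2: urfhw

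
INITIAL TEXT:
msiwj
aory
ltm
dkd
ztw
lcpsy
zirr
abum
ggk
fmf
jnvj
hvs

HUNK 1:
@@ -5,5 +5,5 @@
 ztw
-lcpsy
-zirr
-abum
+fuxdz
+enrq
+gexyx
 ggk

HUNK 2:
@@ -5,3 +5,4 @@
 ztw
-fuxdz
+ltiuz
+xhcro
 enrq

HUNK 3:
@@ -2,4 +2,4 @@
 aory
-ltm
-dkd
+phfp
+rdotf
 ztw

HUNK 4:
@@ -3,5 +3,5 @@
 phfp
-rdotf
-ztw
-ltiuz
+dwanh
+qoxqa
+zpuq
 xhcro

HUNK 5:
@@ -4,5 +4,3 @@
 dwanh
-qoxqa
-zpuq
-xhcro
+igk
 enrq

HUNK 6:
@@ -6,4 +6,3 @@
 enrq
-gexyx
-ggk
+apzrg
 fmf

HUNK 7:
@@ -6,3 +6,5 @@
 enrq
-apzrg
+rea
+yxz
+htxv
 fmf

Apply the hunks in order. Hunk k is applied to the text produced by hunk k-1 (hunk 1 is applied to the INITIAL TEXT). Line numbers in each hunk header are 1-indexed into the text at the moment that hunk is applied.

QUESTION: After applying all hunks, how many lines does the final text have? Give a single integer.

Hunk 1: at line 5 remove [lcpsy,zirr,abum] add [fuxdz,enrq,gexyx] -> 12 lines: msiwj aory ltm dkd ztw fuxdz enrq gexyx ggk fmf jnvj hvs
Hunk 2: at line 5 remove [fuxdz] add [ltiuz,xhcro] -> 13 lines: msiwj aory ltm dkd ztw ltiuz xhcro enrq gexyx ggk fmf jnvj hvs
Hunk 3: at line 2 remove [ltm,dkd] add [phfp,rdotf] -> 13 lines: msiwj aory phfp rdotf ztw ltiuz xhcro enrq gexyx ggk fmf jnvj hvs
Hunk 4: at line 3 remove [rdotf,ztw,ltiuz] add [dwanh,qoxqa,zpuq] -> 13 lines: msiwj aory phfp dwanh qoxqa zpuq xhcro enrq gexyx ggk fmf jnvj hvs
Hunk 5: at line 4 remove [qoxqa,zpuq,xhcro] add [igk] -> 11 lines: msiwj aory phfp dwanh igk enrq gexyx ggk fmf jnvj hvs
Hunk 6: at line 6 remove [gexyx,ggk] add [apzrg] -> 10 lines: msiwj aory phfp dwanh igk enrq apzrg fmf jnvj hvs
Hunk 7: at line 6 remove [apzrg] add [rea,yxz,htxv] -> 12 lines: msiwj aory phfp dwanh igk enrq rea yxz htxv fmf jnvj hvs
Final line count: 12

Answer: 12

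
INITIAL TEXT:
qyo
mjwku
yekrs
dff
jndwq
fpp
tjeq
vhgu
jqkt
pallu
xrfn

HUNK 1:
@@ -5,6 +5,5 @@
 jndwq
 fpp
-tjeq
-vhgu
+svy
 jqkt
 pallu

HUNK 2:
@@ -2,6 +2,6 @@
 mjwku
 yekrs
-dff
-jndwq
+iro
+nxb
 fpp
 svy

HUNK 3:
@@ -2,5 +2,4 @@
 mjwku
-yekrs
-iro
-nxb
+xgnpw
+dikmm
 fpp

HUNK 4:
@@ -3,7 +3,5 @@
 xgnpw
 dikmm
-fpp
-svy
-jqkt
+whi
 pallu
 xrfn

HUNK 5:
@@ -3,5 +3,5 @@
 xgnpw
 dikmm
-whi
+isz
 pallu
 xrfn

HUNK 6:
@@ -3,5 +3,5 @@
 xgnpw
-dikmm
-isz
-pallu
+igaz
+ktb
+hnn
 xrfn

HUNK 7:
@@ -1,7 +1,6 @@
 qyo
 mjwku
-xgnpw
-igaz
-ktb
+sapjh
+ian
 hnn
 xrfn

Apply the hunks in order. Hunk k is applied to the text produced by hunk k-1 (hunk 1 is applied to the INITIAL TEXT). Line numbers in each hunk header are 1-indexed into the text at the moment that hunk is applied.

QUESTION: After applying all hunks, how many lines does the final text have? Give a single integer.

Answer: 6

Derivation:
Hunk 1: at line 5 remove [tjeq,vhgu] add [svy] -> 10 lines: qyo mjwku yekrs dff jndwq fpp svy jqkt pallu xrfn
Hunk 2: at line 2 remove [dff,jndwq] add [iro,nxb] -> 10 lines: qyo mjwku yekrs iro nxb fpp svy jqkt pallu xrfn
Hunk 3: at line 2 remove [yekrs,iro,nxb] add [xgnpw,dikmm] -> 9 lines: qyo mjwku xgnpw dikmm fpp svy jqkt pallu xrfn
Hunk 4: at line 3 remove [fpp,svy,jqkt] add [whi] -> 7 lines: qyo mjwku xgnpw dikmm whi pallu xrfn
Hunk 5: at line 3 remove [whi] add [isz] -> 7 lines: qyo mjwku xgnpw dikmm isz pallu xrfn
Hunk 6: at line 3 remove [dikmm,isz,pallu] add [igaz,ktb,hnn] -> 7 lines: qyo mjwku xgnpw igaz ktb hnn xrfn
Hunk 7: at line 1 remove [xgnpw,igaz,ktb] add [sapjh,ian] -> 6 lines: qyo mjwku sapjh ian hnn xrfn
Final line count: 6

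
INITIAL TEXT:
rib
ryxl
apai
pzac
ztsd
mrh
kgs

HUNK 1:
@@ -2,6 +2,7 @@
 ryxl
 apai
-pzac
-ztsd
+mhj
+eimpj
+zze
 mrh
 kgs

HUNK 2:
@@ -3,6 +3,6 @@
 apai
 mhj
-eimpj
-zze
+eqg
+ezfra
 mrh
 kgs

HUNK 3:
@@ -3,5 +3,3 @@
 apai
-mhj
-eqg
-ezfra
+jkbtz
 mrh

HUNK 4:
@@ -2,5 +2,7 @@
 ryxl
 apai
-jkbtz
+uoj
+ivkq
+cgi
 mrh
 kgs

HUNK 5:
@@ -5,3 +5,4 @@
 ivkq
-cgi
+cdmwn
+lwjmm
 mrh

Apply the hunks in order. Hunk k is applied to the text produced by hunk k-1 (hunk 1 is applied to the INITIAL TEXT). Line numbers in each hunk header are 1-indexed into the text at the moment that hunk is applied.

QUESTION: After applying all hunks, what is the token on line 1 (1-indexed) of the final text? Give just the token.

Answer: rib

Derivation:
Hunk 1: at line 2 remove [pzac,ztsd] add [mhj,eimpj,zze] -> 8 lines: rib ryxl apai mhj eimpj zze mrh kgs
Hunk 2: at line 3 remove [eimpj,zze] add [eqg,ezfra] -> 8 lines: rib ryxl apai mhj eqg ezfra mrh kgs
Hunk 3: at line 3 remove [mhj,eqg,ezfra] add [jkbtz] -> 6 lines: rib ryxl apai jkbtz mrh kgs
Hunk 4: at line 2 remove [jkbtz] add [uoj,ivkq,cgi] -> 8 lines: rib ryxl apai uoj ivkq cgi mrh kgs
Hunk 5: at line 5 remove [cgi] add [cdmwn,lwjmm] -> 9 lines: rib ryxl apai uoj ivkq cdmwn lwjmm mrh kgs
Final line 1: rib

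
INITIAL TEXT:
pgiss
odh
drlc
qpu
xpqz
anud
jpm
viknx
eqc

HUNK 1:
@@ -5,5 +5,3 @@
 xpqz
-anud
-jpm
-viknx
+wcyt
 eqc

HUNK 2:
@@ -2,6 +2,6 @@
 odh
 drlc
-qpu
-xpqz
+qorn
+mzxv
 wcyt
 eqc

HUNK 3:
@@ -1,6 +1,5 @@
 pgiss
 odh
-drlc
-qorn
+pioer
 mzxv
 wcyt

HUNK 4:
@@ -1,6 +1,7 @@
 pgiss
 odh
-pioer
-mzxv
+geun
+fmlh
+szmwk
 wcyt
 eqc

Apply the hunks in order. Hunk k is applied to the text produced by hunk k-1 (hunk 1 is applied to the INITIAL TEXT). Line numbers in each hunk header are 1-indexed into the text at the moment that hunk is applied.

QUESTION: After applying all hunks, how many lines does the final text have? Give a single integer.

Answer: 7

Derivation:
Hunk 1: at line 5 remove [anud,jpm,viknx] add [wcyt] -> 7 lines: pgiss odh drlc qpu xpqz wcyt eqc
Hunk 2: at line 2 remove [qpu,xpqz] add [qorn,mzxv] -> 7 lines: pgiss odh drlc qorn mzxv wcyt eqc
Hunk 3: at line 1 remove [drlc,qorn] add [pioer] -> 6 lines: pgiss odh pioer mzxv wcyt eqc
Hunk 4: at line 1 remove [pioer,mzxv] add [geun,fmlh,szmwk] -> 7 lines: pgiss odh geun fmlh szmwk wcyt eqc
Final line count: 7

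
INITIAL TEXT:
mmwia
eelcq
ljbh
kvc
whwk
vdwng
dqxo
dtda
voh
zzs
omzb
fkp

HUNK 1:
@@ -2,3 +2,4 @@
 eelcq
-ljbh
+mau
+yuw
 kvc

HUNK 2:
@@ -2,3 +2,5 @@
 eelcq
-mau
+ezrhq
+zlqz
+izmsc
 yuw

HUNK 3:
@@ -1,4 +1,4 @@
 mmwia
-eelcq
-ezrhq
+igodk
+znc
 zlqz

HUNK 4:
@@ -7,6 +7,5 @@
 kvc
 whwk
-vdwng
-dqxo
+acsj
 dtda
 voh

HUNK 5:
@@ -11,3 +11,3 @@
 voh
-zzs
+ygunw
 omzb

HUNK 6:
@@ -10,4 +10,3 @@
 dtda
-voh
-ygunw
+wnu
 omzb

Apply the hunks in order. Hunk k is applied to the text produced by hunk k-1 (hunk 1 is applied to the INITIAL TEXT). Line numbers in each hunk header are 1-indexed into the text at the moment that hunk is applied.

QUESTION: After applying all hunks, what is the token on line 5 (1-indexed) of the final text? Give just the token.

Hunk 1: at line 2 remove [ljbh] add [mau,yuw] -> 13 lines: mmwia eelcq mau yuw kvc whwk vdwng dqxo dtda voh zzs omzb fkp
Hunk 2: at line 2 remove [mau] add [ezrhq,zlqz,izmsc] -> 15 lines: mmwia eelcq ezrhq zlqz izmsc yuw kvc whwk vdwng dqxo dtda voh zzs omzb fkp
Hunk 3: at line 1 remove [eelcq,ezrhq] add [igodk,znc] -> 15 lines: mmwia igodk znc zlqz izmsc yuw kvc whwk vdwng dqxo dtda voh zzs omzb fkp
Hunk 4: at line 7 remove [vdwng,dqxo] add [acsj] -> 14 lines: mmwia igodk znc zlqz izmsc yuw kvc whwk acsj dtda voh zzs omzb fkp
Hunk 5: at line 11 remove [zzs] add [ygunw] -> 14 lines: mmwia igodk znc zlqz izmsc yuw kvc whwk acsj dtda voh ygunw omzb fkp
Hunk 6: at line 10 remove [voh,ygunw] add [wnu] -> 13 lines: mmwia igodk znc zlqz izmsc yuw kvc whwk acsj dtda wnu omzb fkp
Final line 5: izmsc

Answer: izmsc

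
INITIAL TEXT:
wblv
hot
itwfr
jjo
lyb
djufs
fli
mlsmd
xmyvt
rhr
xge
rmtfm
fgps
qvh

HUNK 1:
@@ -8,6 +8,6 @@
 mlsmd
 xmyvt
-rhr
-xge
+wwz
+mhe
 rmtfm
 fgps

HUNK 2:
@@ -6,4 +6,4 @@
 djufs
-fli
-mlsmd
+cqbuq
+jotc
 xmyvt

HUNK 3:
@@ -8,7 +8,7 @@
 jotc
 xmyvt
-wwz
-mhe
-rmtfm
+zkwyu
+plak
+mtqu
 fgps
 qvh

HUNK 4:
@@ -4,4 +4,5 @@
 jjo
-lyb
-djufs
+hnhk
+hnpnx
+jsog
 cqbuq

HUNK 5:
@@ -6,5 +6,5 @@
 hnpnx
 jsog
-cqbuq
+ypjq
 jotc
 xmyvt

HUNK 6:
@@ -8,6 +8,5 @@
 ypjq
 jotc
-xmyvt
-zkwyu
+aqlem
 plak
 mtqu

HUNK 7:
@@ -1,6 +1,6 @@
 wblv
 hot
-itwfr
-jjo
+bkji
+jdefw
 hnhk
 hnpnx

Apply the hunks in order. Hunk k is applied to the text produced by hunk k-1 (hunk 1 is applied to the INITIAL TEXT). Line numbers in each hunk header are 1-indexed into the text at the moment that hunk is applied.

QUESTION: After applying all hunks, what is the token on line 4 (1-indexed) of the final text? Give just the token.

Hunk 1: at line 8 remove [rhr,xge] add [wwz,mhe] -> 14 lines: wblv hot itwfr jjo lyb djufs fli mlsmd xmyvt wwz mhe rmtfm fgps qvh
Hunk 2: at line 6 remove [fli,mlsmd] add [cqbuq,jotc] -> 14 lines: wblv hot itwfr jjo lyb djufs cqbuq jotc xmyvt wwz mhe rmtfm fgps qvh
Hunk 3: at line 8 remove [wwz,mhe,rmtfm] add [zkwyu,plak,mtqu] -> 14 lines: wblv hot itwfr jjo lyb djufs cqbuq jotc xmyvt zkwyu plak mtqu fgps qvh
Hunk 4: at line 4 remove [lyb,djufs] add [hnhk,hnpnx,jsog] -> 15 lines: wblv hot itwfr jjo hnhk hnpnx jsog cqbuq jotc xmyvt zkwyu plak mtqu fgps qvh
Hunk 5: at line 6 remove [cqbuq] add [ypjq] -> 15 lines: wblv hot itwfr jjo hnhk hnpnx jsog ypjq jotc xmyvt zkwyu plak mtqu fgps qvh
Hunk 6: at line 8 remove [xmyvt,zkwyu] add [aqlem] -> 14 lines: wblv hot itwfr jjo hnhk hnpnx jsog ypjq jotc aqlem plak mtqu fgps qvh
Hunk 7: at line 1 remove [itwfr,jjo] add [bkji,jdefw] -> 14 lines: wblv hot bkji jdefw hnhk hnpnx jsog ypjq jotc aqlem plak mtqu fgps qvh
Final line 4: jdefw

Answer: jdefw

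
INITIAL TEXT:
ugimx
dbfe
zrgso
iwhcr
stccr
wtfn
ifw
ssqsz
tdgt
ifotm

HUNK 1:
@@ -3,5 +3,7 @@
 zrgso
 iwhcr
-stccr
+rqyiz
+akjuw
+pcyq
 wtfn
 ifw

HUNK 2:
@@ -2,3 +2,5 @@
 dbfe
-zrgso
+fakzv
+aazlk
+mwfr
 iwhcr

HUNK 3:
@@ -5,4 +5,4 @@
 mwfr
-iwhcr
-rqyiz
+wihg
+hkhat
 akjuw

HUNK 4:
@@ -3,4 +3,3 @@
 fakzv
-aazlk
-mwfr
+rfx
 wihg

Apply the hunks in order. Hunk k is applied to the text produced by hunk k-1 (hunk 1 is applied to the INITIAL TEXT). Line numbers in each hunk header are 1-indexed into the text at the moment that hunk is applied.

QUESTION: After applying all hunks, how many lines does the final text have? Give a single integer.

Answer: 13

Derivation:
Hunk 1: at line 3 remove [stccr] add [rqyiz,akjuw,pcyq] -> 12 lines: ugimx dbfe zrgso iwhcr rqyiz akjuw pcyq wtfn ifw ssqsz tdgt ifotm
Hunk 2: at line 2 remove [zrgso] add [fakzv,aazlk,mwfr] -> 14 lines: ugimx dbfe fakzv aazlk mwfr iwhcr rqyiz akjuw pcyq wtfn ifw ssqsz tdgt ifotm
Hunk 3: at line 5 remove [iwhcr,rqyiz] add [wihg,hkhat] -> 14 lines: ugimx dbfe fakzv aazlk mwfr wihg hkhat akjuw pcyq wtfn ifw ssqsz tdgt ifotm
Hunk 4: at line 3 remove [aazlk,mwfr] add [rfx] -> 13 lines: ugimx dbfe fakzv rfx wihg hkhat akjuw pcyq wtfn ifw ssqsz tdgt ifotm
Final line count: 13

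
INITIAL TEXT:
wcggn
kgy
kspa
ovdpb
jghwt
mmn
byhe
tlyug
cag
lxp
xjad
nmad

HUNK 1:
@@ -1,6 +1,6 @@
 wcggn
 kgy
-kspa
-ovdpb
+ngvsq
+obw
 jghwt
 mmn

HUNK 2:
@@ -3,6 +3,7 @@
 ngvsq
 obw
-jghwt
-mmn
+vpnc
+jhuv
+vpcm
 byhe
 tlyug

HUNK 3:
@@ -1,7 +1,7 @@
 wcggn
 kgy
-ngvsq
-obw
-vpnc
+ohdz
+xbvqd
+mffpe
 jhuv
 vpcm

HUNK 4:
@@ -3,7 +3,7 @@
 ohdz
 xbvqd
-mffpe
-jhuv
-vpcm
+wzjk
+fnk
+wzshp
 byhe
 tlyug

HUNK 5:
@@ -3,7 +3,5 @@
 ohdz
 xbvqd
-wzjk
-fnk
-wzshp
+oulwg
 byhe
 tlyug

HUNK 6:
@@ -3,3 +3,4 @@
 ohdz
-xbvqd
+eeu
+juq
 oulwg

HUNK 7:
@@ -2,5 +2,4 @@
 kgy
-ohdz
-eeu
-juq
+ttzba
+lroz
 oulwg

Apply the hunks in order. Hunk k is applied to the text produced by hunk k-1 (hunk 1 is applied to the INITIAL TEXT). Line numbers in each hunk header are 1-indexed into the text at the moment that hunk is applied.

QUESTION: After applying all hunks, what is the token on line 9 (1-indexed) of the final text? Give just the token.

Answer: lxp

Derivation:
Hunk 1: at line 1 remove [kspa,ovdpb] add [ngvsq,obw] -> 12 lines: wcggn kgy ngvsq obw jghwt mmn byhe tlyug cag lxp xjad nmad
Hunk 2: at line 3 remove [jghwt,mmn] add [vpnc,jhuv,vpcm] -> 13 lines: wcggn kgy ngvsq obw vpnc jhuv vpcm byhe tlyug cag lxp xjad nmad
Hunk 3: at line 1 remove [ngvsq,obw,vpnc] add [ohdz,xbvqd,mffpe] -> 13 lines: wcggn kgy ohdz xbvqd mffpe jhuv vpcm byhe tlyug cag lxp xjad nmad
Hunk 4: at line 3 remove [mffpe,jhuv,vpcm] add [wzjk,fnk,wzshp] -> 13 lines: wcggn kgy ohdz xbvqd wzjk fnk wzshp byhe tlyug cag lxp xjad nmad
Hunk 5: at line 3 remove [wzjk,fnk,wzshp] add [oulwg] -> 11 lines: wcggn kgy ohdz xbvqd oulwg byhe tlyug cag lxp xjad nmad
Hunk 6: at line 3 remove [xbvqd] add [eeu,juq] -> 12 lines: wcggn kgy ohdz eeu juq oulwg byhe tlyug cag lxp xjad nmad
Hunk 7: at line 2 remove [ohdz,eeu,juq] add [ttzba,lroz] -> 11 lines: wcggn kgy ttzba lroz oulwg byhe tlyug cag lxp xjad nmad
Final line 9: lxp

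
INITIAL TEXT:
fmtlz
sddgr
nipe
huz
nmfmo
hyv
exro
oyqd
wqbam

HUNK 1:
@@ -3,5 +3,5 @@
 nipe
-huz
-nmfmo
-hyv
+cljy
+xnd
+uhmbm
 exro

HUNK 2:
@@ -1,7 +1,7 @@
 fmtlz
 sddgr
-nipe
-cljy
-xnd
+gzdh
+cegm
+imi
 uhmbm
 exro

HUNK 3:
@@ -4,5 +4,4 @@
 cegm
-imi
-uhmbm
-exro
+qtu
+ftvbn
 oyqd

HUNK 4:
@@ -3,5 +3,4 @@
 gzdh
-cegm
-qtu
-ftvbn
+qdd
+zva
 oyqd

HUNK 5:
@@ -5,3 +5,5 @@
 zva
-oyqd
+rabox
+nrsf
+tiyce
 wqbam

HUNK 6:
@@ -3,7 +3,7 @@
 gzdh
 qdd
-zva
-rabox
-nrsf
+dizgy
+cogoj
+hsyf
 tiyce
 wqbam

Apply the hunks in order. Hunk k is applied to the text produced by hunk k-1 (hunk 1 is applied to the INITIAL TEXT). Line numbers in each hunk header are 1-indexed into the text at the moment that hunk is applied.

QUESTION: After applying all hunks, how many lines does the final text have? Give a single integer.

Answer: 9

Derivation:
Hunk 1: at line 3 remove [huz,nmfmo,hyv] add [cljy,xnd,uhmbm] -> 9 lines: fmtlz sddgr nipe cljy xnd uhmbm exro oyqd wqbam
Hunk 2: at line 1 remove [nipe,cljy,xnd] add [gzdh,cegm,imi] -> 9 lines: fmtlz sddgr gzdh cegm imi uhmbm exro oyqd wqbam
Hunk 3: at line 4 remove [imi,uhmbm,exro] add [qtu,ftvbn] -> 8 lines: fmtlz sddgr gzdh cegm qtu ftvbn oyqd wqbam
Hunk 4: at line 3 remove [cegm,qtu,ftvbn] add [qdd,zva] -> 7 lines: fmtlz sddgr gzdh qdd zva oyqd wqbam
Hunk 5: at line 5 remove [oyqd] add [rabox,nrsf,tiyce] -> 9 lines: fmtlz sddgr gzdh qdd zva rabox nrsf tiyce wqbam
Hunk 6: at line 3 remove [zva,rabox,nrsf] add [dizgy,cogoj,hsyf] -> 9 lines: fmtlz sddgr gzdh qdd dizgy cogoj hsyf tiyce wqbam
Final line count: 9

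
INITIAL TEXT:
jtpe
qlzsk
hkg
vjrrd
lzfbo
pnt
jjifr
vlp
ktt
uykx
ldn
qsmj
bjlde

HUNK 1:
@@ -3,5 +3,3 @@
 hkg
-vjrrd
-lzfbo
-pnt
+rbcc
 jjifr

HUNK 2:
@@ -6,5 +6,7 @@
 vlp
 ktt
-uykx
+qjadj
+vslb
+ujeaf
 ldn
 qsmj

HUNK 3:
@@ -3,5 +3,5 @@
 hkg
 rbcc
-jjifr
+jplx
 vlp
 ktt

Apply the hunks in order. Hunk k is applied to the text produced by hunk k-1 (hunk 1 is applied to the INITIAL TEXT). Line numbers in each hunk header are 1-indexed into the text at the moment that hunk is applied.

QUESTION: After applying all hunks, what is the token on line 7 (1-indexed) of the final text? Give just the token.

Answer: ktt

Derivation:
Hunk 1: at line 3 remove [vjrrd,lzfbo,pnt] add [rbcc] -> 11 lines: jtpe qlzsk hkg rbcc jjifr vlp ktt uykx ldn qsmj bjlde
Hunk 2: at line 6 remove [uykx] add [qjadj,vslb,ujeaf] -> 13 lines: jtpe qlzsk hkg rbcc jjifr vlp ktt qjadj vslb ujeaf ldn qsmj bjlde
Hunk 3: at line 3 remove [jjifr] add [jplx] -> 13 lines: jtpe qlzsk hkg rbcc jplx vlp ktt qjadj vslb ujeaf ldn qsmj bjlde
Final line 7: ktt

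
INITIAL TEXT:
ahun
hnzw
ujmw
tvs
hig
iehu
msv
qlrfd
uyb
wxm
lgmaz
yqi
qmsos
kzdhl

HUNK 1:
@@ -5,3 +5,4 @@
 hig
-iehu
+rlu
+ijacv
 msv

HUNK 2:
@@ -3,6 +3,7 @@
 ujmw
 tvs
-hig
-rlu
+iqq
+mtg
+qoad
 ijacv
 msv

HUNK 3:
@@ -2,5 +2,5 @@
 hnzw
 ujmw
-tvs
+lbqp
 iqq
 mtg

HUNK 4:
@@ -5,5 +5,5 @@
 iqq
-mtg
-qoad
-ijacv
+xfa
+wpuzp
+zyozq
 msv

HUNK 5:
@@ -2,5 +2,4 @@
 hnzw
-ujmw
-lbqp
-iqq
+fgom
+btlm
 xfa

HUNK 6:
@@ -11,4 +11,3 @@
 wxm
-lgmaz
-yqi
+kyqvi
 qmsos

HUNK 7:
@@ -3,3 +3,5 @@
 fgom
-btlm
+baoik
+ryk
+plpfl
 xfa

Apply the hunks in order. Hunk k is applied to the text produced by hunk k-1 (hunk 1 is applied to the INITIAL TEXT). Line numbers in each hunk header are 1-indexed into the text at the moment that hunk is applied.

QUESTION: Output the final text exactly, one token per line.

Answer: ahun
hnzw
fgom
baoik
ryk
plpfl
xfa
wpuzp
zyozq
msv
qlrfd
uyb
wxm
kyqvi
qmsos
kzdhl

Derivation:
Hunk 1: at line 5 remove [iehu] add [rlu,ijacv] -> 15 lines: ahun hnzw ujmw tvs hig rlu ijacv msv qlrfd uyb wxm lgmaz yqi qmsos kzdhl
Hunk 2: at line 3 remove [hig,rlu] add [iqq,mtg,qoad] -> 16 lines: ahun hnzw ujmw tvs iqq mtg qoad ijacv msv qlrfd uyb wxm lgmaz yqi qmsos kzdhl
Hunk 3: at line 2 remove [tvs] add [lbqp] -> 16 lines: ahun hnzw ujmw lbqp iqq mtg qoad ijacv msv qlrfd uyb wxm lgmaz yqi qmsos kzdhl
Hunk 4: at line 5 remove [mtg,qoad,ijacv] add [xfa,wpuzp,zyozq] -> 16 lines: ahun hnzw ujmw lbqp iqq xfa wpuzp zyozq msv qlrfd uyb wxm lgmaz yqi qmsos kzdhl
Hunk 5: at line 2 remove [ujmw,lbqp,iqq] add [fgom,btlm] -> 15 lines: ahun hnzw fgom btlm xfa wpuzp zyozq msv qlrfd uyb wxm lgmaz yqi qmsos kzdhl
Hunk 6: at line 11 remove [lgmaz,yqi] add [kyqvi] -> 14 lines: ahun hnzw fgom btlm xfa wpuzp zyozq msv qlrfd uyb wxm kyqvi qmsos kzdhl
Hunk 7: at line 3 remove [btlm] add [baoik,ryk,plpfl] -> 16 lines: ahun hnzw fgom baoik ryk plpfl xfa wpuzp zyozq msv qlrfd uyb wxm kyqvi qmsos kzdhl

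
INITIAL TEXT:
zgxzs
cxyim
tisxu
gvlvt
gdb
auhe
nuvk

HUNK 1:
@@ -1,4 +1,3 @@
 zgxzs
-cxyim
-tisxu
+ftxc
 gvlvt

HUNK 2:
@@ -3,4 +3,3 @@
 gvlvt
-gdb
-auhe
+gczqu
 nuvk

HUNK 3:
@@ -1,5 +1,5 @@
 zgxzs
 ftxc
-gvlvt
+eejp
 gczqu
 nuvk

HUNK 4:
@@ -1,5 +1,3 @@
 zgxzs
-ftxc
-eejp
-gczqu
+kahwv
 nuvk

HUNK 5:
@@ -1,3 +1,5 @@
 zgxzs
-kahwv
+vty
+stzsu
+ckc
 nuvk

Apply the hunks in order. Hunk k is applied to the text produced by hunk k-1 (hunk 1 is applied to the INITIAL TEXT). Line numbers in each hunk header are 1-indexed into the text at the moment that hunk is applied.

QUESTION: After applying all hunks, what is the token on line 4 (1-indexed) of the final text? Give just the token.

Answer: ckc

Derivation:
Hunk 1: at line 1 remove [cxyim,tisxu] add [ftxc] -> 6 lines: zgxzs ftxc gvlvt gdb auhe nuvk
Hunk 2: at line 3 remove [gdb,auhe] add [gczqu] -> 5 lines: zgxzs ftxc gvlvt gczqu nuvk
Hunk 3: at line 1 remove [gvlvt] add [eejp] -> 5 lines: zgxzs ftxc eejp gczqu nuvk
Hunk 4: at line 1 remove [ftxc,eejp,gczqu] add [kahwv] -> 3 lines: zgxzs kahwv nuvk
Hunk 5: at line 1 remove [kahwv] add [vty,stzsu,ckc] -> 5 lines: zgxzs vty stzsu ckc nuvk
Final line 4: ckc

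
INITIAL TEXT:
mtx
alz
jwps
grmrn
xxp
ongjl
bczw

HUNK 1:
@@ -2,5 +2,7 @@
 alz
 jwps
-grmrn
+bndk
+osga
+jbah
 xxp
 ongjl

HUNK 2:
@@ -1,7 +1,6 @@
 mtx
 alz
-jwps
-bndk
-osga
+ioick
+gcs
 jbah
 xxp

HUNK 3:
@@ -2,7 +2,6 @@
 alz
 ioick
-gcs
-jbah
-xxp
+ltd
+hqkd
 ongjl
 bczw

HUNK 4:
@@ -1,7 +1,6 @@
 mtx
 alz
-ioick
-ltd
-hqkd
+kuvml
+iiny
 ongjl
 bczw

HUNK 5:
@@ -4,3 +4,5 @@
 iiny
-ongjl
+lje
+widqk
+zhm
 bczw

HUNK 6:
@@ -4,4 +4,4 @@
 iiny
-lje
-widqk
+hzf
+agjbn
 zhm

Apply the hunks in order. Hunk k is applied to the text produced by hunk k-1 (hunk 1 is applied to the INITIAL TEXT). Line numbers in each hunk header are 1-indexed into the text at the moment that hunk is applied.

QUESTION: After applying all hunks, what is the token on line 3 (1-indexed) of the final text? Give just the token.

Answer: kuvml

Derivation:
Hunk 1: at line 2 remove [grmrn] add [bndk,osga,jbah] -> 9 lines: mtx alz jwps bndk osga jbah xxp ongjl bczw
Hunk 2: at line 1 remove [jwps,bndk,osga] add [ioick,gcs] -> 8 lines: mtx alz ioick gcs jbah xxp ongjl bczw
Hunk 3: at line 2 remove [gcs,jbah,xxp] add [ltd,hqkd] -> 7 lines: mtx alz ioick ltd hqkd ongjl bczw
Hunk 4: at line 1 remove [ioick,ltd,hqkd] add [kuvml,iiny] -> 6 lines: mtx alz kuvml iiny ongjl bczw
Hunk 5: at line 4 remove [ongjl] add [lje,widqk,zhm] -> 8 lines: mtx alz kuvml iiny lje widqk zhm bczw
Hunk 6: at line 4 remove [lje,widqk] add [hzf,agjbn] -> 8 lines: mtx alz kuvml iiny hzf agjbn zhm bczw
Final line 3: kuvml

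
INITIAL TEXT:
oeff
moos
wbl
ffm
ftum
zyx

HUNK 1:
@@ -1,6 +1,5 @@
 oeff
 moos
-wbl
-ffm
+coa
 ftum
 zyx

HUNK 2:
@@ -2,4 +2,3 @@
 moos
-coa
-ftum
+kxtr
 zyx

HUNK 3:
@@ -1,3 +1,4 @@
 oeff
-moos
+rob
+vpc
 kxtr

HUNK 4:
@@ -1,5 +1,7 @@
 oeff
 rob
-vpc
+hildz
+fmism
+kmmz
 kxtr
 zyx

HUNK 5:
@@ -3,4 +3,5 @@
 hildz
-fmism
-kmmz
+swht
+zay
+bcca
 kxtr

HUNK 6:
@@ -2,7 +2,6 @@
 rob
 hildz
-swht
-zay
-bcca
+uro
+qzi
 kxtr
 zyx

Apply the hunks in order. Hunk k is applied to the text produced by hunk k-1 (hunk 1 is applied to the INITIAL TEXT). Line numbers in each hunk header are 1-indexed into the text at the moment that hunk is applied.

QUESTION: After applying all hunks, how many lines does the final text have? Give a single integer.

Answer: 7

Derivation:
Hunk 1: at line 1 remove [wbl,ffm] add [coa] -> 5 lines: oeff moos coa ftum zyx
Hunk 2: at line 2 remove [coa,ftum] add [kxtr] -> 4 lines: oeff moos kxtr zyx
Hunk 3: at line 1 remove [moos] add [rob,vpc] -> 5 lines: oeff rob vpc kxtr zyx
Hunk 4: at line 1 remove [vpc] add [hildz,fmism,kmmz] -> 7 lines: oeff rob hildz fmism kmmz kxtr zyx
Hunk 5: at line 3 remove [fmism,kmmz] add [swht,zay,bcca] -> 8 lines: oeff rob hildz swht zay bcca kxtr zyx
Hunk 6: at line 2 remove [swht,zay,bcca] add [uro,qzi] -> 7 lines: oeff rob hildz uro qzi kxtr zyx
Final line count: 7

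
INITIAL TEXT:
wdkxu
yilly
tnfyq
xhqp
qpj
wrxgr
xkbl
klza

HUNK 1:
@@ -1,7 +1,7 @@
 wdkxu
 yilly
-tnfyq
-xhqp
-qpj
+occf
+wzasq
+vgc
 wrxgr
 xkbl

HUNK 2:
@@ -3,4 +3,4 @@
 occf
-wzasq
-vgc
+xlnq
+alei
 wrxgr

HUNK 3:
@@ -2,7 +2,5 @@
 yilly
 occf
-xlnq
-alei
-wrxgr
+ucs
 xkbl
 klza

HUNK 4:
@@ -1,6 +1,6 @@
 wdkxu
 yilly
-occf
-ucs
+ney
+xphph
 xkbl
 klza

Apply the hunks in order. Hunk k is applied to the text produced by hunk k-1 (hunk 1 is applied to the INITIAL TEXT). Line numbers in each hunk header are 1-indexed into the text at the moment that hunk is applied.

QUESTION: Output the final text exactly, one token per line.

Hunk 1: at line 1 remove [tnfyq,xhqp,qpj] add [occf,wzasq,vgc] -> 8 lines: wdkxu yilly occf wzasq vgc wrxgr xkbl klza
Hunk 2: at line 3 remove [wzasq,vgc] add [xlnq,alei] -> 8 lines: wdkxu yilly occf xlnq alei wrxgr xkbl klza
Hunk 3: at line 2 remove [xlnq,alei,wrxgr] add [ucs] -> 6 lines: wdkxu yilly occf ucs xkbl klza
Hunk 4: at line 1 remove [occf,ucs] add [ney,xphph] -> 6 lines: wdkxu yilly ney xphph xkbl klza

Answer: wdkxu
yilly
ney
xphph
xkbl
klza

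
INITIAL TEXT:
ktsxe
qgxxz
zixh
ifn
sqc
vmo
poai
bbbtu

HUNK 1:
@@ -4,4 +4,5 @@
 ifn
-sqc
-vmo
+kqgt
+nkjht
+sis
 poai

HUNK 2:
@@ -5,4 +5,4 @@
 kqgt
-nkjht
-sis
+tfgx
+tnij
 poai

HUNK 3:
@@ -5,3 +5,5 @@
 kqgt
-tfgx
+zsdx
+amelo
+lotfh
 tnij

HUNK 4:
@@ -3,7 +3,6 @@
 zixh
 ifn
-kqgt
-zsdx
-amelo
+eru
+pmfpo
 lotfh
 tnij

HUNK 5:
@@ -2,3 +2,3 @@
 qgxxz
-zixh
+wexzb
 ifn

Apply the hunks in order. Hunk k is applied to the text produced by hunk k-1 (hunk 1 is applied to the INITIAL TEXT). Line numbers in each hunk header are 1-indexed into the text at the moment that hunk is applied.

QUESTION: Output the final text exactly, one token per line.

Answer: ktsxe
qgxxz
wexzb
ifn
eru
pmfpo
lotfh
tnij
poai
bbbtu

Derivation:
Hunk 1: at line 4 remove [sqc,vmo] add [kqgt,nkjht,sis] -> 9 lines: ktsxe qgxxz zixh ifn kqgt nkjht sis poai bbbtu
Hunk 2: at line 5 remove [nkjht,sis] add [tfgx,tnij] -> 9 lines: ktsxe qgxxz zixh ifn kqgt tfgx tnij poai bbbtu
Hunk 3: at line 5 remove [tfgx] add [zsdx,amelo,lotfh] -> 11 lines: ktsxe qgxxz zixh ifn kqgt zsdx amelo lotfh tnij poai bbbtu
Hunk 4: at line 3 remove [kqgt,zsdx,amelo] add [eru,pmfpo] -> 10 lines: ktsxe qgxxz zixh ifn eru pmfpo lotfh tnij poai bbbtu
Hunk 5: at line 2 remove [zixh] add [wexzb] -> 10 lines: ktsxe qgxxz wexzb ifn eru pmfpo lotfh tnij poai bbbtu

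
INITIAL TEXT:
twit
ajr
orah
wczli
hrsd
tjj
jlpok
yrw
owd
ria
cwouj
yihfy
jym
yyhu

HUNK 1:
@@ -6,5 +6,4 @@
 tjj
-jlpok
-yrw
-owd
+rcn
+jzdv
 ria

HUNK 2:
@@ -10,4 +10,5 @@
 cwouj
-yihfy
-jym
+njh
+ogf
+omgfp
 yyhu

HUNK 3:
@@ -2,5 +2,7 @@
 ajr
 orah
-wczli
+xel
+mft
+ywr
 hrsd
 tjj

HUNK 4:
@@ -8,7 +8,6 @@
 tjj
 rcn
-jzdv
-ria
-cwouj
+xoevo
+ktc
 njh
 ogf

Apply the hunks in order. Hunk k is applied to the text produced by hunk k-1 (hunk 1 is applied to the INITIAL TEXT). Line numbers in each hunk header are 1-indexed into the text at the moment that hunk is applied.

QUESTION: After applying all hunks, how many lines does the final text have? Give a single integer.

Hunk 1: at line 6 remove [jlpok,yrw,owd] add [rcn,jzdv] -> 13 lines: twit ajr orah wczli hrsd tjj rcn jzdv ria cwouj yihfy jym yyhu
Hunk 2: at line 10 remove [yihfy,jym] add [njh,ogf,omgfp] -> 14 lines: twit ajr orah wczli hrsd tjj rcn jzdv ria cwouj njh ogf omgfp yyhu
Hunk 3: at line 2 remove [wczli] add [xel,mft,ywr] -> 16 lines: twit ajr orah xel mft ywr hrsd tjj rcn jzdv ria cwouj njh ogf omgfp yyhu
Hunk 4: at line 8 remove [jzdv,ria,cwouj] add [xoevo,ktc] -> 15 lines: twit ajr orah xel mft ywr hrsd tjj rcn xoevo ktc njh ogf omgfp yyhu
Final line count: 15

Answer: 15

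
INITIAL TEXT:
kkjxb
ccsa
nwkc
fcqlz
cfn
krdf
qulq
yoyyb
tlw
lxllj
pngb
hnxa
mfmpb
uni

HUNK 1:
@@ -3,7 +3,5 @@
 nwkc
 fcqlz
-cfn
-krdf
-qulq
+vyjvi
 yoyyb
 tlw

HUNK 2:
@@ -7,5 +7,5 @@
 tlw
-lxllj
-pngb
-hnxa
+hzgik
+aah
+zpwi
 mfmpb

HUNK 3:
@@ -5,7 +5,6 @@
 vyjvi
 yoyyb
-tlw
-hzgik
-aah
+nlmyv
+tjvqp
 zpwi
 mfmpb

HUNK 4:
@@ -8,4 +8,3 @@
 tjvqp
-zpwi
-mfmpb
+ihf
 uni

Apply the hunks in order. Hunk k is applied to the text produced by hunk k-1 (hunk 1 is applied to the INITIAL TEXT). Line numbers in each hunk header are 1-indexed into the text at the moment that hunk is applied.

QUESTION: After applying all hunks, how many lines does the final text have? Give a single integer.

Answer: 10

Derivation:
Hunk 1: at line 3 remove [cfn,krdf,qulq] add [vyjvi] -> 12 lines: kkjxb ccsa nwkc fcqlz vyjvi yoyyb tlw lxllj pngb hnxa mfmpb uni
Hunk 2: at line 7 remove [lxllj,pngb,hnxa] add [hzgik,aah,zpwi] -> 12 lines: kkjxb ccsa nwkc fcqlz vyjvi yoyyb tlw hzgik aah zpwi mfmpb uni
Hunk 3: at line 5 remove [tlw,hzgik,aah] add [nlmyv,tjvqp] -> 11 lines: kkjxb ccsa nwkc fcqlz vyjvi yoyyb nlmyv tjvqp zpwi mfmpb uni
Hunk 4: at line 8 remove [zpwi,mfmpb] add [ihf] -> 10 lines: kkjxb ccsa nwkc fcqlz vyjvi yoyyb nlmyv tjvqp ihf uni
Final line count: 10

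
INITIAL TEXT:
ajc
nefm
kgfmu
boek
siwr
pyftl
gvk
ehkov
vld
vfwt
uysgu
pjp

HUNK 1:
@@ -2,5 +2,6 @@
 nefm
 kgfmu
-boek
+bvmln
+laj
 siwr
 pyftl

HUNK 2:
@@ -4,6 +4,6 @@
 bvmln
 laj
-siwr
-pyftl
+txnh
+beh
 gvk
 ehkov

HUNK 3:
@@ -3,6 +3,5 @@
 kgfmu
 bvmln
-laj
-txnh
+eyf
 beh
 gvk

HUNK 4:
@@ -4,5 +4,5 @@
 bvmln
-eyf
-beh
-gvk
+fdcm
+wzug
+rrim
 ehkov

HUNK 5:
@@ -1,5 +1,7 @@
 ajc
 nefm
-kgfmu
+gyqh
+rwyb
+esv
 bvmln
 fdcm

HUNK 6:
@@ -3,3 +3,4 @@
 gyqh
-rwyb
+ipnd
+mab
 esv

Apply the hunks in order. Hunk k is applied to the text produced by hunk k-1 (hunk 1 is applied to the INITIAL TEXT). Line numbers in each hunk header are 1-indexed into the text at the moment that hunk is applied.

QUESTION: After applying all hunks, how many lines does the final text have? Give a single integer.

Hunk 1: at line 2 remove [boek] add [bvmln,laj] -> 13 lines: ajc nefm kgfmu bvmln laj siwr pyftl gvk ehkov vld vfwt uysgu pjp
Hunk 2: at line 4 remove [siwr,pyftl] add [txnh,beh] -> 13 lines: ajc nefm kgfmu bvmln laj txnh beh gvk ehkov vld vfwt uysgu pjp
Hunk 3: at line 3 remove [laj,txnh] add [eyf] -> 12 lines: ajc nefm kgfmu bvmln eyf beh gvk ehkov vld vfwt uysgu pjp
Hunk 4: at line 4 remove [eyf,beh,gvk] add [fdcm,wzug,rrim] -> 12 lines: ajc nefm kgfmu bvmln fdcm wzug rrim ehkov vld vfwt uysgu pjp
Hunk 5: at line 1 remove [kgfmu] add [gyqh,rwyb,esv] -> 14 lines: ajc nefm gyqh rwyb esv bvmln fdcm wzug rrim ehkov vld vfwt uysgu pjp
Hunk 6: at line 3 remove [rwyb] add [ipnd,mab] -> 15 lines: ajc nefm gyqh ipnd mab esv bvmln fdcm wzug rrim ehkov vld vfwt uysgu pjp
Final line count: 15

Answer: 15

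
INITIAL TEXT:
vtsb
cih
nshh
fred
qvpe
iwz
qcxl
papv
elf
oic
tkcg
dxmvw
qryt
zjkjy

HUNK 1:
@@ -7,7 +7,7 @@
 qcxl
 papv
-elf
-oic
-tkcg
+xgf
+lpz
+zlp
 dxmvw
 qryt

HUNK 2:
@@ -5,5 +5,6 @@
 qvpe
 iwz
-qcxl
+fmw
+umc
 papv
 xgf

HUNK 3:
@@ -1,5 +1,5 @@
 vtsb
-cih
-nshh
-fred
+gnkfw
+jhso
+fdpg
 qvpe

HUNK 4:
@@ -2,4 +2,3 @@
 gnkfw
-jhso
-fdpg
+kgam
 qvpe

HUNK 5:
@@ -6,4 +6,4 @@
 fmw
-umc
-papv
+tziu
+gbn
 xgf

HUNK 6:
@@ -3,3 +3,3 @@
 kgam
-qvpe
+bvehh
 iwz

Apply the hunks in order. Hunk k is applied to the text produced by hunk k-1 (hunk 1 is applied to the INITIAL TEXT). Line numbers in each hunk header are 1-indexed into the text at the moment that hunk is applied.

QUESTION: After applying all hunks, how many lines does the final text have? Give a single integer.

Answer: 14

Derivation:
Hunk 1: at line 7 remove [elf,oic,tkcg] add [xgf,lpz,zlp] -> 14 lines: vtsb cih nshh fred qvpe iwz qcxl papv xgf lpz zlp dxmvw qryt zjkjy
Hunk 2: at line 5 remove [qcxl] add [fmw,umc] -> 15 lines: vtsb cih nshh fred qvpe iwz fmw umc papv xgf lpz zlp dxmvw qryt zjkjy
Hunk 3: at line 1 remove [cih,nshh,fred] add [gnkfw,jhso,fdpg] -> 15 lines: vtsb gnkfw jhso fdpg qvpe iwz fmw umc papv xgf lpz zlp dxmvw qryt zjkjy
Hunk 4: at line 2 remove [jhso,fdpg] add [kgam] -> 14 lines: vtsb gnkfw kgam qvpe iwz fmw umc papv xgf lpz zlp dxmvw qryt zjkjy
Hunk 5: at line 6 remove [umc,papv] add [tziu,gbn] -> 14 lines: vtsb gnkfw kgam qvpe iwz fmw tziu gbn xgf lpz zlp dxmvw qryt zjkjy
Hunk 6: at line 3 remove [qvpe] add [bvehh] -> 14 lines: vtsb gnkfw kgam bvehh iwz fmw tziu gbn xgf lpz zlp dxmvw qryt zjkjy
Final line count: 14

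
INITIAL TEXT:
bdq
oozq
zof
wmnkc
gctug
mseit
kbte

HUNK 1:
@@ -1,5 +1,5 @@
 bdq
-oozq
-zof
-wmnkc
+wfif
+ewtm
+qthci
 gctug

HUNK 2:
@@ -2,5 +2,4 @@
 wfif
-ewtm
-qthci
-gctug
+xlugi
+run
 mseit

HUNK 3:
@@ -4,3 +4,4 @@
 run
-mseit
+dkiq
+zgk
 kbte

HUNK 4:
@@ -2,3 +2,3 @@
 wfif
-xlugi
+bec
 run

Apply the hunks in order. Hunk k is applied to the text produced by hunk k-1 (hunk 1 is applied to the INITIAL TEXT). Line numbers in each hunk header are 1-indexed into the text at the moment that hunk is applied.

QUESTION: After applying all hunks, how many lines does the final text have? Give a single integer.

Hunk 1: at line 1 remove [oozq,zof,wmnkc] add [wfif,ewtm,qthci] -> 7 lines: bdq wfif ewtm qthci gctug mseit kbte
Hunk 2: at line 2 remove [ewtm,qthci,gctug] add [xlugi,run] -> 6 lines: bdq wfif xlugi run mseit kbte
Hunk 3: at line 4 remove [mseit] add [dkiq,zgk] -> 7 lines: bdq wfif xlugi run dkiq zgk kbte
Hunk 4: at line 2 remove [xlugi] add [bec] -> 7 lines: bdq wfif bec run dkiq zgk kbte
Final line count: 7

Answer: 7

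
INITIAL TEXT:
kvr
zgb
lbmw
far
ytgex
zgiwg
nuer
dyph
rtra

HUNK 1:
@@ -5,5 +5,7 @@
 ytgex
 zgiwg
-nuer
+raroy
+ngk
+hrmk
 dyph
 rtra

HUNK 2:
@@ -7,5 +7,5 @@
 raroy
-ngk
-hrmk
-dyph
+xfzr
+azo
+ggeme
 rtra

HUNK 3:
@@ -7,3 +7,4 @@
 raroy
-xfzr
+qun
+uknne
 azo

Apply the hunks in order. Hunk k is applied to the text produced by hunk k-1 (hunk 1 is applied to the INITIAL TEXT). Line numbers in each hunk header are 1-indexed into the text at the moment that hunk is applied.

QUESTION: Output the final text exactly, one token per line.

Hunk 1: at line 5 remove [nuer] add [raroy,ngk,hrmk] -> 11 lines: kvr zgb lbmw far ytgex zgiwg raroy ngk hrmk dyph rtra
Hunk 2: at line 7 remove [ngk,hrmk,dyph] add [xfzr,azo,ggeme] -> 11 lines: kvr zgb lbmw far ytgex zgiwg raroy xfzr azo ggeme rtra
Hunk 3: at line 7 remove [xfzr] add [qun,uknne] -> 12 lines: kvr zgb lbmw far ytgex zgiwg raroy qun uknne azo ggeme rtra

Answer: kvr
zgb
lbmw
far
ytgex
zgiwg
raroy
qun
uknne
azo
ggeme
rtra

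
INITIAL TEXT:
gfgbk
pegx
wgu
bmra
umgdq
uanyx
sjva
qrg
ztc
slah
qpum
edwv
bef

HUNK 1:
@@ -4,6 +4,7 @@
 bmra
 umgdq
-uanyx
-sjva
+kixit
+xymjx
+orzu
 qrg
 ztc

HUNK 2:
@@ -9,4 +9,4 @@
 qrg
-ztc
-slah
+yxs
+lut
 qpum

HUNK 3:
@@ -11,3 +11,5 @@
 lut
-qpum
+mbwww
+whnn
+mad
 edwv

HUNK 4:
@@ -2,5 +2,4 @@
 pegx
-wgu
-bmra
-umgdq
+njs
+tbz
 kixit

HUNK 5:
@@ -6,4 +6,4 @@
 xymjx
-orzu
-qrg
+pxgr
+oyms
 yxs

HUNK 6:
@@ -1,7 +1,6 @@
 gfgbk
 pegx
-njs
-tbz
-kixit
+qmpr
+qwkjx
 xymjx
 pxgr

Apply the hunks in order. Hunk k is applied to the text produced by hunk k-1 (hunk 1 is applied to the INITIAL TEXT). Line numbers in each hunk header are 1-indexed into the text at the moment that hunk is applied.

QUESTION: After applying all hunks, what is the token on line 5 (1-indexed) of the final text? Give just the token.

Hunk 1: at line 4 remove [uanyx,sjva] add [kixit,xymjx,orzu] -> 14 lines: gfgbk pegx wgu bmra umgdq kixit xymjx orzu qrg ztc slah qpum edwv bef
Hunk 2: at line 9 remove [ztc,slah] add [yxs,lut] -> 14 lines: gfgbk pegx wgu bmra umgdq kixit xymjx orzu qrg yxs lut qpum edwv bef
Hunk 3: at line 11 remove [qpum] add [mbwww,whnn,mad] -> 16 lines: gfgbk pegx wgu bmra umgdq kixit xymjx orzu qrg yxs lut mbwww whnn mad edwv bef
Hunk 4: at line 2 remove [wgu,bmra,umgdq] add [njs,tbz] -> 15 lines: gfgbk pegx njs tbz kixit xymjx orzu qrg yxs lut mbwww whnn mad edwv bef
Hunk 5: at line 6 remove [orzu,qrg] add [pxgr,oyms] -> 15 lines: gfgbk pegx njs tbz kixit xymjx pxgr oyms yxs lut mbwww whnn mad edwv bef
Hunk 6: at line 1 remove [njs,tbz,kixit] add [qmpr,qwkjx] -> 14 lines: gfgbk pegx qmpr qwkjx xymjx pxgr oyms yxs lut mbwww whnn mad edwv bef
Final line 5: xymjx

Answer: xymjx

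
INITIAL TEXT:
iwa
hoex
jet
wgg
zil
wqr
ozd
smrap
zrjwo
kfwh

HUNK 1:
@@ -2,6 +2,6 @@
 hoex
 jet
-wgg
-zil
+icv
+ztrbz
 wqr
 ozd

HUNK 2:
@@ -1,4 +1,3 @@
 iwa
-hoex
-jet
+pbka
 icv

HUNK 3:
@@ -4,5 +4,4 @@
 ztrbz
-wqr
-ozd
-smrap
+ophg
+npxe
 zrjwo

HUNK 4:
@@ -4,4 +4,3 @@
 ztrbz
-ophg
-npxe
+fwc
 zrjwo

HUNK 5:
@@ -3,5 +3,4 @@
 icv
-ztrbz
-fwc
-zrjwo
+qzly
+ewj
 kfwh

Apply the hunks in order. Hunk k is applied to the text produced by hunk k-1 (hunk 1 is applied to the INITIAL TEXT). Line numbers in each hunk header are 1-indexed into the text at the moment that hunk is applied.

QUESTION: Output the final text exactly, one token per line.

Answer: iwa
pbka
icv
qzly
ewj
kfwh

Derivation:
Hunk 1: at line 2 remove [wgg,zil] add [icv,ztrbz] -> 10 lines: iwa hoex jet icv ztrbz wqr ozd smrap zrjwo kfwh
Hunk 2: at line 1 remove [hoex,jet] add [pbka] -> 9 lines: iwa pbka icv ztrbz wqr ozd smrap zrjwo kfwh
Hunk 3: at line 4 remove [wqr,ozd,smrap] add [ophg,npxe] -> 8 lines: iwa pbka icv ztrbz ophg npxe zrjwo kfwh
Hunk 4: at line 4 remove [ophg,npxe] add [fwc] -> 7 lines: iwa pbka icv ztrbz fwc zrjwo kfwh
Hunk 5: at line 3 remove [ztrbz,fwc,zrjwo] add [qzly,ewj] -> 6 lines: iwa pbka icv qzly ewj kfwh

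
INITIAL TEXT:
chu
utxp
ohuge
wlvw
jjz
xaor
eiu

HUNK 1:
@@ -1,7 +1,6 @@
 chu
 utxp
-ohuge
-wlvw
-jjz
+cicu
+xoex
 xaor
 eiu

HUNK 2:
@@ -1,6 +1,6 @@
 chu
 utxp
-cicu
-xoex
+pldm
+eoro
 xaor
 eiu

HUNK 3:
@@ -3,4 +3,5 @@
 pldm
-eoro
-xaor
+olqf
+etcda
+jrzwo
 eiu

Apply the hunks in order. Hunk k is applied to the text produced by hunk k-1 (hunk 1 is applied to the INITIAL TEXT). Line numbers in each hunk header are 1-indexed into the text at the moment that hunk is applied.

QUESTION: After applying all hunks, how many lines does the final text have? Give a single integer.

Answer: 7

Derivation:
Hunk 1: at line 1 remove [ohuge,wlvw,jjz] add [cicu,xoex] -> 6 lines: chu utxp cicu xoex xaor eiu
Hunk 2: at line 1 remove [cicu,xoex] add [pldm,eoro] -> 6 lines: chu utxp pldm eoro xaor eiu
Hunk 3: at line 3 remove [eoro,xaor] add [olqf,etcda,jrzwo] -> 7 lines: chu utxp pldm olqf etcda jrzwo eiu
Final line count: 7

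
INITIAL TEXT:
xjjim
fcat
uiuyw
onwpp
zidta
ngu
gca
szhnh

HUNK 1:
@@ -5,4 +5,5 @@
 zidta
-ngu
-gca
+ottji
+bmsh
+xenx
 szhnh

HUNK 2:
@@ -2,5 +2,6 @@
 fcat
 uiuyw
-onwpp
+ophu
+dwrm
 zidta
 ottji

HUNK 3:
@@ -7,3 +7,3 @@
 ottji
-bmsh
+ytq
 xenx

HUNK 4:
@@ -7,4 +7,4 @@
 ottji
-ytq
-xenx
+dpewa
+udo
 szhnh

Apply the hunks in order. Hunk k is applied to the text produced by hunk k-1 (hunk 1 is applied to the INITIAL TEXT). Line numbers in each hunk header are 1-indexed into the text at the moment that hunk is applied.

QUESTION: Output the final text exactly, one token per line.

Answer: xjjim
fcat
uiuyw
ophu
dwrm
zidta
ottji
dpewa
udo
szhnh

Derivation:
Hunk 1: at line 5 remove [ngu,gca] add [ottji,bmsh,xenx] -> 9 lines: xjjim fcat uiuyw onwpp zidta ottji bmsh xenx szhnh
Hunk 2: at line 2 remove [onwpp] add [ophu,dwrm] -> 10 lines: xjjim fcat uiuyw ophu dwrm zidta ottji bmsh xenx szhnh
Hunk 3: at line 7 remove [bmsh] add [ytq] -> 10 lines: xjjim fcat uiuyw ophu dwrm zidta ottji ytq xenx szhnh
Hunk 4: at line 7 remove [ytq,xenx] add [dpewa,udo] -> 10 lines: xjjim fcat uiuyw ophu dwrm zidta ottji dpewa udo szhnh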